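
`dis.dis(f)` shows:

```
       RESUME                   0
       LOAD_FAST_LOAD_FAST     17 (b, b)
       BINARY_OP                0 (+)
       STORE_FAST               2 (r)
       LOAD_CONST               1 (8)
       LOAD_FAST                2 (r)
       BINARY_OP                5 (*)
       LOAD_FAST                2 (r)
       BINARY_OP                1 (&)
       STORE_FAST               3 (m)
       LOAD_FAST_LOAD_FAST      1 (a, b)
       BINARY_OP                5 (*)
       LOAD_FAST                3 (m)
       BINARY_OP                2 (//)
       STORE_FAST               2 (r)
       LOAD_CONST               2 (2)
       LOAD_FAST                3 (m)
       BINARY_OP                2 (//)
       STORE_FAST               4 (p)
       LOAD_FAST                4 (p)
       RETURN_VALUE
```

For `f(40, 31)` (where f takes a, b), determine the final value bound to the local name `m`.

LOAD_FAST_LOAD_FAST b,b → push 31,31. Stack: [31, 31]
BINARY_OP + → 31 + 31 = 62. Stack: [62]
STORE_FAST r → r=62. Stack: []
LOAD_CONST → push 8. Stack: [8]
LOAD_FAST r → push 62. Stack: [8, 62]
BINARY_OP * → 8 * 62 = 496. Stack: [496]
LOAD_FAST r → push 62. Stack: [496, 62]
BINARY_OP & → 496 & 62 = 48. Stack: [48]
STORE_FAST m → m=48. Stack: []
LOAD_FAST_LOAD_FAST a,b → push 40,31. Stack: [40, 31]
BINARY_OP * → 40 * 31 = 1240. Stack: [1240]
LOAD_FAST m → push 48. Stack: [1240, 48]
BINARY_OP // → 1240 // 48 = 25. Stack: [25]
STORE_FAST r → r=25. Stack: []
LOAD_CONST → push 2. Stack: [2]
LOAD_FAST m → push 48. Stack: [2, 48]
BINARY_OP // → 2 // 48 = 0. Stack: [0]
STORE_FAST p → p=0. Stack: []
LOAD_FAST p → push 0. Stack: [0]
RETURN_VALUE → return 0.

48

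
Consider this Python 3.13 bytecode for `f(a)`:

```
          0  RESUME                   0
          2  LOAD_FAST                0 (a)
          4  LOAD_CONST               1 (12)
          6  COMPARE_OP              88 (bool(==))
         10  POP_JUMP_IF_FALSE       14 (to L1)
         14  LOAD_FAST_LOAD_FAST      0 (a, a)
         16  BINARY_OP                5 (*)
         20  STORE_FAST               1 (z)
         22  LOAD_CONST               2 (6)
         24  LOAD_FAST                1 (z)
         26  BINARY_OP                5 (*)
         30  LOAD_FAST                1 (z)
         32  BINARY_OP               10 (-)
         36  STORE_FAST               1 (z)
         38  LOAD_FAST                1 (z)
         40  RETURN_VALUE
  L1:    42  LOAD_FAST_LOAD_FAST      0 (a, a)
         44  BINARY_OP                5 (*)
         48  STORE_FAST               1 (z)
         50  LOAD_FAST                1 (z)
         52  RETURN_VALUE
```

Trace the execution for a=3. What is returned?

LOAD_FAST a → push 3. Stack: [3]
LOAD_CONST → push 12. Stack: [3, 12]
COMPARE_OP bool(==) → 3 vs 12 = False. Stack: [False]
POP_JUMP_IF_FALSE → pop False; jump. Stack: []
LOAD_FAST_LOAD_FAST a,a → push 3,3. Stack: [3, 3]
BINARY_OP * → 3 * 3 = 9. Stack: [9]
STORE_FAST z → z=9. Stack: []
LOAD_FAST z → push 9. Stack: [9]
RETURN_VALUE → return 9.

9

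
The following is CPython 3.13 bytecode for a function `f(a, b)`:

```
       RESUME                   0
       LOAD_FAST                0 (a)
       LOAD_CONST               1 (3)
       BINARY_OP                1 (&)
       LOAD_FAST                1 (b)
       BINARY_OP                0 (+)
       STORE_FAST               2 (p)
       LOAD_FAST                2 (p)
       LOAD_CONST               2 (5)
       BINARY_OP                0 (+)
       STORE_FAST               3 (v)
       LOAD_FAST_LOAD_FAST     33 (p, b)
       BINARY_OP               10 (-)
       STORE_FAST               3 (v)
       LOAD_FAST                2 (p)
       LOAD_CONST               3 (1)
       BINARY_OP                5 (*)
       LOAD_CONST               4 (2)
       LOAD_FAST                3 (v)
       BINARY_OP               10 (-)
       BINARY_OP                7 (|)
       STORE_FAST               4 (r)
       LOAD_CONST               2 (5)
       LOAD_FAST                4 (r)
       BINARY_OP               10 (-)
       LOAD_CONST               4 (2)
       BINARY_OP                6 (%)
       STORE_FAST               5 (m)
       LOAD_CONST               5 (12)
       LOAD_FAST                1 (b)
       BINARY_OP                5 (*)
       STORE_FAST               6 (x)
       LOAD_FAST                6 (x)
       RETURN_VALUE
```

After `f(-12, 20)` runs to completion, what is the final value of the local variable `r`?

22

LOAD_FAST a → push -12. Stack: [-12]
LOAD_CONST → push 3. Stack: [-12, 3]
BINARY_OP & → -12 & 3 = 0. Stack: [0]
LOAD_FAST b → push 20. Stack: [0, 20]
BINARY_OP + → 0 + 20 = 20. Stack: [20]
STORE_FAST p → p=20. Stack: []
LOAD_FAST p → push 20. Stack: [20]
LOAD_CONST → push 5. Stack: [20, 5]
BINARY_OP + → 20 + 5 = 25. Stack: [25]
STORE_FAST v → v=25. Stack: []
LOAD_FAST_LOAD_FAST p,b → push 20,20. Stack: [20, 20]
BINARY_OP - → 20 - 20 = 0. Stack: [0]
STORE_FAST v → v=0. Stack: []
LOAD_FAST p → push 20. Stack: [20]
LOAD_CONST → push 1. Stack: [20, 1]
BINARY_OP * → 20 * 1 = 20. Stack: [20]
LOAD_CONST → push 2. Stack: [20, 2]
LOAD_FAST v → push 0. Stack: [20, 2, 0]
BINARY_OP - → 2 - 0 = 2. Stack: [20, 2]
BINARY_OP | → 20 | 2 = 22. Stack: [22]
STORE_FAST r → r=22. Stack: []
LOAD_CONST → push 5. Stack: [5]
LOAD_FAST r → push 22. Stack: [5, 22]
BINARY_OP - → 5 - 22 = -17. Stack: [-17]
LOAD_CONST → push 2. Stack: [-17, 2]
BINARY_OP % → -17 % 2 = 1. Stack: [1]
STORE_FAST m → m=1. Stack: []
LOAD_CONST → push 12. Stack: [12]
LOAD_FAST b → push 20. Stack: [12, 20]
BINARY_OP * → 12 * 20 = 240. Stack: [240]
STORE_FAST x → x=240. Stack: []
LOAD_FAST x → push 240. Stack: [240]
RETURN_VALUE → return 240.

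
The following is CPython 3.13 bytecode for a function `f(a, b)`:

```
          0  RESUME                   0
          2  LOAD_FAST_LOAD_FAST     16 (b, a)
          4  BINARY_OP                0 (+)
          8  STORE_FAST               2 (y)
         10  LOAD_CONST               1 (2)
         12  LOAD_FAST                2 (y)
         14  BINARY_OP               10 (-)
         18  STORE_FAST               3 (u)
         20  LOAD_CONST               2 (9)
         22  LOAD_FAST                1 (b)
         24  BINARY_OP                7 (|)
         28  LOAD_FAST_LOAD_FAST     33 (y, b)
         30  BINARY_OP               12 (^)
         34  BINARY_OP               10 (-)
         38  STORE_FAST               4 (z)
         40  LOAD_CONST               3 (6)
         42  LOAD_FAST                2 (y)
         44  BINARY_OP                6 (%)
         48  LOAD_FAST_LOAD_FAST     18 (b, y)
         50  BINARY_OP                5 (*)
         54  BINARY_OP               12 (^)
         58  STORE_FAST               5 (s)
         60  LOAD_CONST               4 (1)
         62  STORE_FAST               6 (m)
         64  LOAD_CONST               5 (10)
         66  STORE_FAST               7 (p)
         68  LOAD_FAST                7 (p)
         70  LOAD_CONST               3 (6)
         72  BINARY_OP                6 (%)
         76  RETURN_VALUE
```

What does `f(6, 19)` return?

4

LOAD_FAST_LOAD_FAST b,a → push 19,6. Stack: [19, 6]
BINARY_OP + → 19 + 6 = 25. Stack: [25]
STORE_FAST y → y=25. Stack: []
LOAD_CONST → push 2. Stack: [2]
LOAD_FAST y → push 25. Stack: [2, 25]
BINARY_OP - → 2 - 25 = -23. Stack: [-23]
STORE_FAST u → u=-23. Stack: []
LOAD_CONST → push 9. Stack: [9]
LOAD_FAST b → push 19. Stack: [9, 19]
BINARY_OP | → 9 | 19 = 27. Stack: [27]
LOAD_FAST_LOAD_FAST y,b → push 25,19. Stack: [27, 25, 19]
BINARY_OP ^ → 25 ^ 19 = 10. Stack: [27, 10]
BINARY_OP - → 27 - 10 = 17. Stack: [17]
STORE_FAST z → z=17. Stack: []
LOAD_CONST → push 6. Stack: [6]
LOAD_FAST y → push 25. Stack: [6, 25]
BINARY_OP % → 6 % 25 = 6. Stack: [6]
LOAD_FAST_LOAD_FAST b,y → push 19,25. Stack: [6, 19, 25]
BINARY_OP * → 19 * 25 = 475. Stack: [6, 475]
BINARY_OP ^ → 6 ^ 475 = 477. Stack: [477]
STORE_FAST s → s=477. Stack: []
LOAD_CONST → push 1. Stack: [1]
STORE_FAST m → m=1. Stack: []
LOAD_CONST → push 10. Stack: [10]
STORE_FAST p → p=10. Stack: []
LOAD_FAST p → push 10. Stack: [10]
LOAD_CONST → push 6. Stack: [10, 6]
BINARY_OP % → 10 % 6 = 4. Stack: [4]
RETURN_VALUE → return 4.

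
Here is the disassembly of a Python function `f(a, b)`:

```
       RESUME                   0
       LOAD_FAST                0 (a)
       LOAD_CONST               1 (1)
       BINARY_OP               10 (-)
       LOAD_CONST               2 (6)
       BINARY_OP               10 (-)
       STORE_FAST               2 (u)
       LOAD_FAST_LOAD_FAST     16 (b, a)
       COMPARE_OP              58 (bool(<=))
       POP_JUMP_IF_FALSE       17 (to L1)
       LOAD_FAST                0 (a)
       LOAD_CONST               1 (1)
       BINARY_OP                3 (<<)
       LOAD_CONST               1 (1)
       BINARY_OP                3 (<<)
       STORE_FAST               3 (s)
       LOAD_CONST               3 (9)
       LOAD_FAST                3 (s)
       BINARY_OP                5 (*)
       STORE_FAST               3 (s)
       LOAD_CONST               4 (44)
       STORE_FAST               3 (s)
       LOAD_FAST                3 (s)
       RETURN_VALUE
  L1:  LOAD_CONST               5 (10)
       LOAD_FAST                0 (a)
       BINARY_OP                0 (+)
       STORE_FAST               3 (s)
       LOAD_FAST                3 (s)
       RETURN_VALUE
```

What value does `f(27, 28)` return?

LOAD_FAST a → push 27. Stack: [27]
LOAD_CONST → push 1. Stack: [27, 1]
BINARY_OP - → 27 - 1 = 26. Stack: [26]
LOAD_CONST → push 6. Stack: [26, 6]
BINARY_OP - → 26 - 6 = 20. Stack: [20]
STORE_FAST u → u=20. Stack: []
LOAD_FAST_LOAD_FAST b,a → push 28,27. Stack: [28, 27]
COMPARE_OP bool(<=) → 28 vs 27 = False. Stack: [False]
POP_JUMP_IF_FALSE → pop False; jump. Stack: []
LOAD_CONST → push 10. Stack: [10]
LOAD_FAST a → push 27. Stack: [10, 27]
BINARY_OP + → 10 + 27 = 37. Stack: [37]
STORE_FAST s → s=37. Stack: []
LOAD_FAST s → push 37. Stack: [37]
RETURN_VALUE → return 37.

37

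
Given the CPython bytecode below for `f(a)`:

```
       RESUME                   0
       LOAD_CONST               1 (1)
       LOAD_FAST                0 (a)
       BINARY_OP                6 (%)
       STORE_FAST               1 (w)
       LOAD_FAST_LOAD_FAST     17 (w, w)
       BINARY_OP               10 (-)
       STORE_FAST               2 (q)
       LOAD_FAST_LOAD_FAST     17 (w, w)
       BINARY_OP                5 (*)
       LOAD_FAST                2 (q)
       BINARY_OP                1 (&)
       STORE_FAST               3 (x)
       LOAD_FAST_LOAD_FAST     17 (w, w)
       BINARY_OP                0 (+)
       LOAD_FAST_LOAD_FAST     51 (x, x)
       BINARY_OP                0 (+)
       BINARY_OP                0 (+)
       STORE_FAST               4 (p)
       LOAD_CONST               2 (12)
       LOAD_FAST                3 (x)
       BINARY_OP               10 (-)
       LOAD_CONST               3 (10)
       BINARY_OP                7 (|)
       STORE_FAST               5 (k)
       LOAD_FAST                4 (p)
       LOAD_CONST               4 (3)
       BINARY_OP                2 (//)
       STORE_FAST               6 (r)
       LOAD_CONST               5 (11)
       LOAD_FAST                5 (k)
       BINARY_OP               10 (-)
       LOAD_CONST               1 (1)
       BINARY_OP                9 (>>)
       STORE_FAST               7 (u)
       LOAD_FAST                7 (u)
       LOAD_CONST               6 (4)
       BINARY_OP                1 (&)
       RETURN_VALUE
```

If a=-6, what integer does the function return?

4

LOAD_CONST → push 1. Stack: [1]
LOAD_FAST a → push -6. Stack: [1, -6]
BINARY_OP % → 1 % -6 = -5. Stack: [-5]
STORE_FAST w → w=-5. Stack: []
LOAD_FAST_LOAD_FAST w,w → push -5,-5. Stack: [-5, -5]
BINARY_OP - → -5 - -5 = 0. Stack: [0]
STORE_FAST q → q=0. Stack: []
LOAD_FAST_LOAD_FAST w,w → push -5,-5. Stack: [-5, -5]
BINARY_OP * → -5 * -5 = 25. Stack: [25]
LOAD_FAST q → push 0. Stack: [25, 0]
BINARY_OP & → 25 & 0 = 0. Stack: [0]
STORE_FAST x → x=0. Stack: []
LOAD_FAST_LOAD_FAST w,w → push -5,-5. Stack: [-5, -5]
BINARY_OP + → -5 + -5 = -10. Stack: [-10]
LOAD_FAST_LOAD_FAST x,x → push 0,0. Stack: [-10, 0, 0]
BINARY_OP + → 0 + 0 = 0. Stack: [-10, 0]
BINARY_OP + → -10 + 0 = -10. Stack: [-10]
STORE_FAST p → p=-10. Stack: []
LOAD_CONST → push 12. Stack: [12]
LOAD_FAST x → push 0. Stack: [12, 0]
BINARY_OP - → 12 - 0 = 12. Stack: [12]
LOAD_CONST → push 10. Stack: [12, 10]
BINARY_OP | → 12 | 10 = 14. Stack: [14]
STORE_FAST k → k=14. Stack: []
LOAD_FAST p → push -10. Stack: [-10]
LOAD_CONST → push 3. Stack: [-10, 3]
BINARY_OP // → -10 // 3 = -4. Stack: [-4]
STORE_FAST r → r=-4. Stack: []
LOAD_CONST → push 11. Stack: [11]
LOAD_FAST k → push 14. Stack: [11, 14]
BINARY_OP - → 11 - 14 = -3. Stack: [-3]
LOAD_CONST → push 1. Stack: [-3, 1]
BINARY_OP >> → -3 >> 1 = -2. Stack: [-2]
STORE_FAST u → u=-2. Stack: []
LOAD_FAST u → push -2. Stack: [-2]
LOAD_CONST → push 4. Stack: [-2, 4]
BINARY_OP & → -2 & 4 = 4. Stack: [4]
RETURN_VALUE → return 4.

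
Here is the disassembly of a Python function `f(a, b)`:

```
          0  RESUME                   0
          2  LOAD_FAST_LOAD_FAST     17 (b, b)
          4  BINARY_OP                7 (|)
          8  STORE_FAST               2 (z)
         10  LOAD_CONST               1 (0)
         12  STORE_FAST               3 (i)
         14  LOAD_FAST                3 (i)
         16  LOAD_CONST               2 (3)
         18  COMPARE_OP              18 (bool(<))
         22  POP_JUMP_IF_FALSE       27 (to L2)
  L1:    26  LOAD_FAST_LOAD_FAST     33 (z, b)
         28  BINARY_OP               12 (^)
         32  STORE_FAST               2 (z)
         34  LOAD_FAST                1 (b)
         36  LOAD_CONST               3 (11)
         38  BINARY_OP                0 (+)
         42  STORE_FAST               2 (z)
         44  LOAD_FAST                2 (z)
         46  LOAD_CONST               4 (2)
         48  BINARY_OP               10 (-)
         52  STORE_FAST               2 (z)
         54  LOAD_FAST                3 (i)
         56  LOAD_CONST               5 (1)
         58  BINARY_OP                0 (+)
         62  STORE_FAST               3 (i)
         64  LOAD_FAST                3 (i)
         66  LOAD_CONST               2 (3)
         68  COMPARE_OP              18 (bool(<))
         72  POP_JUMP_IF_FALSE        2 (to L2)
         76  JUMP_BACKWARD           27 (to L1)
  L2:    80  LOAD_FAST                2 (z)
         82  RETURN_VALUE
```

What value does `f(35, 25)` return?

LOAD_FAST_LOAD_FAST b,b → push 25,25
BINARY_OP | → 25 | 25 = 25
STORE_FAST z → z=25
LOAD_CONST → push 0
STORE_FAST i → i=0
LOAD_FAST i → push 0
LOAD_CONST → push 3
COMPARE_OP bool(<) → 0 vs 3 = True
POP_JUMP_IF_FALSE → pop True; no jump
LOAD_FAST_LOAD_FAST z,b → push 25,25
BINARY_OP ^ → 25 ^ 25 = 0
STORE_FAST z → z=0
LOAD_FAST b → push 25
LOAD_CONST → push 11
BINARY_OP + → 25 + 11 = 36
STORE_FAST z → z=36
LOAD_FAST z → push 36
LOAD_CONST → push 2
BINARY_OP - → 36 - 2 = 34
STORE_FAST z → z=34
LOAD_FAST i → push 0
LOAD_CONST → push 1
BINARY_OP + → 0 + 1 = 1
STORE_FAST i → i=1
LOAD_FAST i → push 1
LOAD_CONST → push 3
COMPARE_OP bool(<) → 1 vs 3 = True
POP_JUMP_IF_FALSE → pop True; no jump
LOAD_FAST_LOAD_FAST z,b → push 34,25
BINARY_OP ^ → 34 ^ 25 = 59
STORE_FAST z → z=59
LOAD_FAST b → push 25
LOAD_CONST → push 11
BINARY_OP + → 25 + 11 = 36
STORE_FAST z → z=36
LOAD_FAST z → push 36
LOAD_CONST → push 2
BINARY_OP - → 36 - 2 = 34
STORE_FAST z → z=34
LOAD_FAST i → push 1
LOAD_CONST → push 1
BINARY_OP + → 1 + 1 = 2
STORE_FAST i → i=2
LOAD_FAST i → push 2
LOAD_CONST → push 3
COMPARE_OP bool(<) → 2 vs 3 = True
POP_JUMP_IF_FALSE → pop True; no jump
LOAD_FAST_LOAD_FAST z,b → push 34,25
BINARY_OP ^ → 34 ^ 25 = 59
STORE_FAST z → z=59
LOAD_FAST b → push 25
LOAD_CONST → push 11
BINARY_OP + → 25 + 11 = 36
STORE_FAST z → z=36
LOAD_FAST z → push 36
LOAD_CONST → push 2
BINARY_OP - → 36 - 2 = 34
STORE_FAST z → z=34
LOAD_FAST i → push 2
LOAD_CONST → push 1
BINARY_OP + → 2 + 1 = 3
STORE_FAST i → i=3
LOAD_FAST i → push 3
LOAD_CONST → push 3
COMPARE_OP bool(<) → 3 vs 3 = False
POP_JUMP_IF_FALSE → pop False; jump
LOAD_FAST z → push 34
RETURN_VALUE → return 34.

34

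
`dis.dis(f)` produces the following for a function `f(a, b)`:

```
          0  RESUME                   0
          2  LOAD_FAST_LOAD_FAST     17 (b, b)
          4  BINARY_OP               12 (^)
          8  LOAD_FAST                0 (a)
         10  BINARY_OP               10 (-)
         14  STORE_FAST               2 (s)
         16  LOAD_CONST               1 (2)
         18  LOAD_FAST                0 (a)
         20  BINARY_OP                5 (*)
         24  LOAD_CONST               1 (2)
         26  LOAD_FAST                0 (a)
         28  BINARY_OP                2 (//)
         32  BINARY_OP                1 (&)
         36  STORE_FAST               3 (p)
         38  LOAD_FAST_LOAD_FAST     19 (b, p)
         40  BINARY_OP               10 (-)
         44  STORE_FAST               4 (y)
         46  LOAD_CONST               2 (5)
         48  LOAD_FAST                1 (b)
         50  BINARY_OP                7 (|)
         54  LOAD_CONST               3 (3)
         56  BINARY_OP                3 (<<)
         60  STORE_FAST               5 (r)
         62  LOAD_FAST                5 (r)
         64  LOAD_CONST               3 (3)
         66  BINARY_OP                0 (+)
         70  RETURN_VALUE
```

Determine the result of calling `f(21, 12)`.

107

LOAD_FAST_LOAD_FAST b,b → push 12,12. Stack: [12, 12]
BINARY_OP ^ → 12 ^ 12 = 0. Stack: [0]
LOAD_FAST a → push 21. Stack: [0, 21]
BINARY_OP - → 0 - 21 = -21. Stack: [-21]
STORE_FAST s → s=-21. Stack: []
LOAD_CONST → push 2. Stack: [2]
LOAD_FAST a → push 21. Stack: [2, 21]
BINARY_OP * → 2 * 21 = 42. Stack: [42]
LOAD_CONST → push 2. Stack: [42, 2]
LOAD_FAST a → push 21. Stack: [42, 2, 21]
BINARY_OP // → 2 // 21 = 0. Stack: [42, 0]
BINARY_OP & → 42 & 0 = 0. Stack: [0]
STORE_FAST p → p=0. Stack: []
LOAD_FAST_LOAD_FAST b,p → push 12,0. Stack: [12, 0]
BINARY_OP - → 12 - 0 = 12. Stack: [12]
STORE_FAST y → y=12. Stack: []
LOAD_CONST → push 5. Stack: [5]
LOAD_FAST b → push 12. Stack: [5, 12]
BINARY_OP | → 5 | 12 = 13. Stack: [13]
LOAD_CONST → push 3. Stack: [13, 3]
BINARY_OP << → 13 << 3 = 104. Stack: [104]
STORE_FAST r → r=104. Stack: []
LOAD_FAST r → push 104. Stack: [104]
LOAD_CONST → push 3. Stack: [104, 3]
BINARY_OP + → 104 + 3 = 107. Stack: [107]
RETURN_VALUE → return 107.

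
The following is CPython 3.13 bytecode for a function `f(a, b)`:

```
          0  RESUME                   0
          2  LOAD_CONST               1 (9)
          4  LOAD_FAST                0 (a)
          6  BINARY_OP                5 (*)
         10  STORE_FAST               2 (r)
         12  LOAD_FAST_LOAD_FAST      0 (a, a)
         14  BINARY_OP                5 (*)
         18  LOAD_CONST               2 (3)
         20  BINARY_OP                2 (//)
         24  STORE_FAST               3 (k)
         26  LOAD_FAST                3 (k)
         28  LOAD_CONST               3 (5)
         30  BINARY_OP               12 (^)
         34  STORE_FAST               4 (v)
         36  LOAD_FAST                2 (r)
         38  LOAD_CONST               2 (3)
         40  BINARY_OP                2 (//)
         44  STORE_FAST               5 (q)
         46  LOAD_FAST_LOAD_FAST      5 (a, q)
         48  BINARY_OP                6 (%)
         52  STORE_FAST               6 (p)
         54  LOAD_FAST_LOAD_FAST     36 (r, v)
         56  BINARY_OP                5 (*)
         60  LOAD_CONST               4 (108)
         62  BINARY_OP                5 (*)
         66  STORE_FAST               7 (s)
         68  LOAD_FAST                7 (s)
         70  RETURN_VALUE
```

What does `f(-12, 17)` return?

-618192

LOAD_CONST → push 9. Stack: [9]
LOAD_FAST a → push -12. Stack: [9, -12]
BINARY_OP * → 9 * -12 = -108. Stack: [-108]
STORE_FAST r → r=-108. Stack: []
LOAD_FAST_LOAD_FAST a,a → push -12,-12. Stack: [-12, -12]
BINARY_OP * → -12 * -12 = 144. Stack: [144]
LOAD_CONST → push 3. Stack: [144, 3]
BINARY_OP // → 144 // 3 = 48. Stack: [48]
STORE_FAST k → k=48. Stack: []
LOAD_FAST k → push 48. Stack: [48]
LOAD_CONST → push 5. Stack: [48, 5]
BINARY_OP ^ → 48 ^ 5 = 53. Stack: [53]
STORE_FAST v → v=53. Stack: []
LOAD_FAST r → push -108. Stack: [-108]
LOAD_CONST → push 3. Stack: [-108, 3]
BINARY_OP // → -108 // 3 = -36. Stack: [-36]
STORE_FAST q → q=-36. Stack: []
LOAD_FAST_LOAD_FAST a,q → push -12,-36. Stack: [-12, -36]
BINARY_OP % → -12 % -36 = -12. Stack: [-12]
STORE_FAST p → p=-12. Stack: []
LOAD_FAST_LOAD_FAST r,v → push -108,53. Stack: [-108, 53]
BINARY_OP * → -108 * 53 = -5724. Stack: [-5724]
LOAD_CONST → push 108. Stack: [-5724, 108]
BINARY_OP * → -5724 * 108 = -618192. Stack: [-618192]
STORE_FAST s → s=-618192. Stack: []
LOAD_FAST s → push -618192. Stack: [-618192]
RETURN_VALUE → return -618192.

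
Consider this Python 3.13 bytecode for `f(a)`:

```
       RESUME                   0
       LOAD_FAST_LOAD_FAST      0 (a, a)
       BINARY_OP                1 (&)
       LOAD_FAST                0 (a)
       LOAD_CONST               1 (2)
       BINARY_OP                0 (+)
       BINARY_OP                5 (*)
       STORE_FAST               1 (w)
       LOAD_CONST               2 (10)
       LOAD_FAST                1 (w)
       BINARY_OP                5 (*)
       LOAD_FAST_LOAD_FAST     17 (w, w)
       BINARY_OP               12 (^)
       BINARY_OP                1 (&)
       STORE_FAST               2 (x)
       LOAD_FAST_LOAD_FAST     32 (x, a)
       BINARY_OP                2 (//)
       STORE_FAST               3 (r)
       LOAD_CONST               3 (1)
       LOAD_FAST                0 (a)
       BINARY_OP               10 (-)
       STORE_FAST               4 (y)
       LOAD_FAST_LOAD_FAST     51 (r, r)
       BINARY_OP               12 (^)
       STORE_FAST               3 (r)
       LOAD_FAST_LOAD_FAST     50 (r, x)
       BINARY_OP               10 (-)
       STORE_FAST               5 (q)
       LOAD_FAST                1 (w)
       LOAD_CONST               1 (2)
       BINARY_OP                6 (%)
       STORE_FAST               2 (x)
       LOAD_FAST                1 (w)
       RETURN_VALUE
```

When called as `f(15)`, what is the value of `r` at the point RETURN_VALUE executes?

LOAD_FAST_LOAD_FAST a,a → push 15,15. Stack: [15, 15]
BINARY_OP & → 15 & 15 = 15. Stack: [15]
LOAD_FAST a → push 15. Stack: [15, 15]
LOAD_CONST → push 2. Stack: [15, 15, 2]
BINARY_OP + → 15 + 2 = 17. Stack: [15, 17]
BINARY_OP * → 15 * 17 = 255. Stack: [255]
STORE_FAST w → w=255. Stack: []
LOAD_CONST → push 10. Stack: [10]
LOAD_FAST w → push 255. Stack: [10, 255]
BINARY_OP * → 10 * 255 = 2550. Stack: [2550]
LOAD_FAST_LOAD_FAST w,w → push 255,255. Stack: [2550, 255, 255]
BINARY_OP ^ → 255 ^ 255 = 0. Stack: [2550, 0]
BINARY_OP & → 2550 & 0 = 0. Stack: [0]
STORE_FAST x → x=0. Stack: []
LOAD_FAST_LOAD_FAST x,a → push 0,15. Stack: [0, 15]
BINARY_OP // → 0 // 15 = 0. Stack: [0]
STORE_FAST r → r=0. Stack: []
LOAD_CONST → push 1. Stack: [1]
LOAD_FAST a → push 15. Stack: [1, 15]
BINARY_OP - → 1 - 15 = -14. Stack: [-14]
STORE_FAST y → y=-14. Stack: []
LOAD_FAST_LOAD_FAST r,r → push 0,0. Stack: [0, 0]
BINARY_OP ^ → 0 ^ 0 = 0. Stack: [0]
STORE_FAST r → r=0. Stack: []
LOAD_FAST_LOAD_FAST r,x → push 0,0. Stack: [0, 0]
BINARY_OP - → 0 - 0 = 0. Stack: [0]
STORE_FAST q → q=0. Stack: []
LOAD_FAST w → push 255. Stack: [255]
LOAD_CONST → push 2. Stack: [255, 2]
BINARY_OP % → 255 % 2 = 1. Stack: [1]
STORE_FAST x → x=1. Stack: []
LOAD_FAST w → push 255. Stack: [255]
RETURN_VALUE → return 255.

0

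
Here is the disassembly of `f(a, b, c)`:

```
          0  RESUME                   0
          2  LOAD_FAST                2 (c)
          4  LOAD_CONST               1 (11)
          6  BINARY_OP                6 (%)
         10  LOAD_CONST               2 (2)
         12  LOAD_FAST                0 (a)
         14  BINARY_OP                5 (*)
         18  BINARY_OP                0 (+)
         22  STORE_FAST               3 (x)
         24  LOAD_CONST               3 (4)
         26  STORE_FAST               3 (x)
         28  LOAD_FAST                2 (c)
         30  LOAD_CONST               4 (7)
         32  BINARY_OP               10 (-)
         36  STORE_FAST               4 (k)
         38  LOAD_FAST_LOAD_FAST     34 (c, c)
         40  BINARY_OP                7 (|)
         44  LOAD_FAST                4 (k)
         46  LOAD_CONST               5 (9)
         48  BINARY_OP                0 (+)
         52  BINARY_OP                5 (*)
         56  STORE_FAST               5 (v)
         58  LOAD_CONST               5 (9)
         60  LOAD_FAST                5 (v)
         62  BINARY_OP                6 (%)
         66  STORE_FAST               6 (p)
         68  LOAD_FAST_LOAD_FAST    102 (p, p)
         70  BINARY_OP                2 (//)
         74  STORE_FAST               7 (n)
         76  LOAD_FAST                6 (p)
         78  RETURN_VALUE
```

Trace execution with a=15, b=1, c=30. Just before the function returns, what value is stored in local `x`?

LOAD_FAST c → push 30. Stack: [30]
LOAD_CONST → push 11. Stack: [30, 11]
BINARY_OP % → 30 % 11 = 8. Stack: [8]
LOAD_CONST → push 2. Stack: [8, 2]
LOAD_FAST a → push 15. Stack: [8, 2, 15]
BINARY_OP * → 2 * 15 = 30. Stack: [8, 30]
BINARY_OP + → 8 + 30 = 38. Stack: [38]
STORE_FAST x → x=38. Stack: []
LOAD_CONST → push 4. Stack: [4]
STORE_FAST x → x=4. Stack: []
LOAD_FAST c → push 30. Stack: [30]
LOAD_CONST → push 7. Stack: [30, 7]
BINARY_OP - → 30 - 7 = 23. Stack: [23]
STORE_FAST k → k=23. Stack: []
LOAD_FAST_LOAD_FAST c,c → push 30,30. Stack: [30, 30]
BINARY_OP | → 30 | 30 = 30. Stack: [30]
LOAD_FAST k → push 23. Stack: [30, 23]
LOAD_CONST → push 9. Stack: [30, 23, 9]
BINARY_OP + → 23 + 9 = 32. Stack: [30, 32]
BINARY_OP * → 30 * 32 = 960. Stack: [960]
STORE_FAST v → v=960. Stack: []
LOAD_CONST → push 9. Stack: [9]
LOAD_FAST v → push 960. Stack: [9, 960]
BINARY_OP % → 9 % 960 = 9. Stack: [9]
STORE_FAST p → p=9. Stack: []
LOAD_FAST_LOAD_FAST p,p → push 9,9. Stack: [9, 9]
BINARY_OP // → 9 // 9 = 1. Stack: [1]
STORE_FAST n → n=1. Stack: []
LOAD_FAST p → push 9. Stack: [9]
RETURN_VALUE → return 9.

4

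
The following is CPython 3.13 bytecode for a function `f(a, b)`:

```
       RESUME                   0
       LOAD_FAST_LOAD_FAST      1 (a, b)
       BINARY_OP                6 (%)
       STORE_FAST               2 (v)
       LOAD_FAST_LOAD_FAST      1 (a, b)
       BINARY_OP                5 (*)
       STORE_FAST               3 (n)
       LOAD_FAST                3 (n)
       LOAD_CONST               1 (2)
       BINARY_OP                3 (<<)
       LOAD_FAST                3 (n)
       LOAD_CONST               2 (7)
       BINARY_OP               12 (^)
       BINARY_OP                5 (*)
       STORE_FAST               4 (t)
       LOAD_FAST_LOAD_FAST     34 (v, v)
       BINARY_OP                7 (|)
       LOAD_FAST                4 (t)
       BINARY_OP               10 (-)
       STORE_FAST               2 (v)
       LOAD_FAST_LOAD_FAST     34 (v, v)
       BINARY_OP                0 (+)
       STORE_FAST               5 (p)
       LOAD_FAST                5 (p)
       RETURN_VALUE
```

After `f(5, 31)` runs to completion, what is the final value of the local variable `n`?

LOAD_FAST_LOAD_FAST a,b → push 5,31. Stack: [5, 31]
BINARY_OP % → 5 % 31 = 5. Stack: [5]
STORE_FAST v → v=5. Stack: []
LOAD_FAST_LOAD_FAST a,b → push 5,31. Stack: [5, 31]
BINARY_OP * → 5 * 31 = 155. Stack: [155]
STORE_FAST n → n=155. Stack: []
LOAD_FAST n → push 155. Stack: [155]
LOAD_CONST → push 2. Stack: [155, 2]
BINARY_OP << → 155 << 2 = 620. Stack: [620]
LOAD_FAST n → push 155. Stack: [620, 155]
LOAD_CONST → push 7. Stack: [620, 155, 7]
BINARY_OP ^ → 155 ^ 7 = 156. Stack: [620, 156]
BINARY_OP * → 620 * 156 = 96720. Stack: [96720]
STORE_FAST t → t=96720. Stack: []
LOAD_FAST_LOAD_FAST v,v → push 5,5. Stack: [5, 5]
BINARY_OP | → 5 | 5 = 5. Stack: [5]
LOAD_FAST t → push 96720. Stack: [5, 96720]
BINARY_OP - → 5 - 96720 = -96715. Stack: [-96715]
STORE_FAST v → v=-96715. Stack: []
LOAD_FAST_LOAD_FAST v,v → push -96715,-96715. Stack: [-96715, -96715]
BINARY_OP + → -96715 + -96715 = -193430. Stack: [-193430]
STORE_FAST p → p=-193430. Stack: []
LOAD_FAST p → push -193430. Stack: [-193430]
RETURN_VALUE → return -193430.

155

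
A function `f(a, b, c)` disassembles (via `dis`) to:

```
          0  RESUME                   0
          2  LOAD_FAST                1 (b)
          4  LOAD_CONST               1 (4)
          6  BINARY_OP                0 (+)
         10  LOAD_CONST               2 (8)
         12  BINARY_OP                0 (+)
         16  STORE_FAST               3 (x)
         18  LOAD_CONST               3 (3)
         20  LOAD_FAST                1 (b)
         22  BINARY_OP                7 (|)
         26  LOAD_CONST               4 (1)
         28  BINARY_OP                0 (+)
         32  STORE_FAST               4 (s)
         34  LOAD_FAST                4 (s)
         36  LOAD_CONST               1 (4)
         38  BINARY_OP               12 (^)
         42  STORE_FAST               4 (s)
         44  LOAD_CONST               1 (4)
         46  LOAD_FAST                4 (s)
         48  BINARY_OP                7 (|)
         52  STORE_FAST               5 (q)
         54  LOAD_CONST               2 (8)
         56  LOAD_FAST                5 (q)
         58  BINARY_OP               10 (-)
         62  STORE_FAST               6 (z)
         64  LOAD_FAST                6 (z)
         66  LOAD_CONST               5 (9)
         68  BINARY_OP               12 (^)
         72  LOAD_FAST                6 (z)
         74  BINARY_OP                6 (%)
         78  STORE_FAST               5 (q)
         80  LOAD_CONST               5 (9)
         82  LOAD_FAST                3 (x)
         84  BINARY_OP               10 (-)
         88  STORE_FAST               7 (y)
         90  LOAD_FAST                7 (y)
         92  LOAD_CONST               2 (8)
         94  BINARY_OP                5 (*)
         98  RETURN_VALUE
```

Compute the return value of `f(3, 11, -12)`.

LOAD_FAST b → push 11. Stack: [11]
LOAD_CONST → push 4. Stack: [11, 4]
BINARY_OP + → 11 + 4 = 15. Stack: [15]
LOAD_CONST → push 8. Stack: [15, 8]
BINARY_OP + → 15 + 8 = 23. Stack: [23]
STORE_FAST x → x=23. Stack: []
LOAD_CONST → push 3. Stack: [3]
LOAD_FAST b → push 11. Stack: [3, 11]
BINARY_OP | → 3 | 11 = 11. Stack: [11]
LOAD_CONST → push 1. Stack: [11, 1]
BINARY_OP + → 11 + 1 = 12. Stack: [12]
STORE_FAST s → s=12. Stack: []
LOAD_FAST s → push 12. Stack: [12]
LOAD_CONST → push 4. Stack: [12, 4]
BINARY_OP ^ → 12 ^ 4 = 8. Stack: [8]
STORE_FAST s → s=8. Stack: []
LOAD_CONST → push 4. Stack: [4]
LOAD_FAST s → push 8. Stack: [4, 8]
BINARY_OP | → 4 | 8 = 12. Stack: [12]
STORE_FAST q → q=12. Stack: []
LOAD_CONST → push 8. Stack: [8]
LOAD_FAST q → push 12. Stack: [8, 12]
BINARY_OP - → 8 - 12 = -4. Stack: [-4]
STORE_FAST z → z=-4. Stack: []
LOAD_FAST z → push -4. Stack: [-4]
LOAD_CONST → push 9. Stack: [-4, 9]
BINARY_OP ^ → -4 ^ 9 = -11. Stack: [-11]
LOAD_FAST z → push -4. Stack: [-11, -4]
BINARY_OP % → -11 % -4 = -3. Stack: [-3]
STORE_FAST q → q=-3. Stack: []
LOAD_CONST → push 9. Stack: [9]
LOAD_FAST x → push 23. Stack: [9, 23]
BINARY_OP - → 9 - 23 = -14. Stack: [-14]
STORE_FAST y → y=-14. Stack: []
LOAD_FAST y → push -14. Stack: [-14]
LOAD_CONST → push 8. Stack: [-14, 8]
BINARY_OP * → -14 * 8 = -112. Stack: [-112]
RETURN_VALUE → return -112.

-112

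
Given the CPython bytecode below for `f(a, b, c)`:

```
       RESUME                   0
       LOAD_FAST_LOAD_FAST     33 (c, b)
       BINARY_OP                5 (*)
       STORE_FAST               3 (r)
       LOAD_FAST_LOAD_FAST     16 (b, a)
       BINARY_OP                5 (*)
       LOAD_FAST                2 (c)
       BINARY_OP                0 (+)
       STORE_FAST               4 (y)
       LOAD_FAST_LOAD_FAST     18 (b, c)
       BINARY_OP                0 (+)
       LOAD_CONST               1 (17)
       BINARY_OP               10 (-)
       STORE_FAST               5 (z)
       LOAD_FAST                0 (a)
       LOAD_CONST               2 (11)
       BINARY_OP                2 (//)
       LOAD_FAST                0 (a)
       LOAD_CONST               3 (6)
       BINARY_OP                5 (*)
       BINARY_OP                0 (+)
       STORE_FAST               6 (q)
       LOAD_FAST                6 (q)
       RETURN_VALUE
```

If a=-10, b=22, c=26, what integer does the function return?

-61

LOAD_FAST_LOAD_FAST c,b → push 26,22. Stack: [26, 22]
BINARY_OP * → 26 * 22 = 572. Stack: [572]
STORE_FAST r → r=572. Stack: []
LOAD_FAST_LOAD_FAST b,a → push 22,-10. Stack: [22, -10]
BINARY_OP * → 22 * -10 = -220. Stack: [-220]
LOAD_FAST c → push 26. Stack: [-220, 26]
BINARY_OP + → -220 + 26 = -194. Stack: [-194]
STORE_FAST y → y=-194. Stack: []
LOAD_FAST_LOAD_FAST b,c → push 22,26. Stack: [22, 26]
BINARY_OP + → 22 + 26 = 48. Stack: [48]
LOAD_CONST → push 17. Stack: [48, 17]
BINARY_OP - → 48 - 17 = 31. Stack: [31]
STORE_FAST z → z=31. Stack: []
LOAD_FAST a → push -10. Stack: [-10]
LOAD_CONST → push 11. Stack: [-10, 11]
BINARY_OP // → -10 // 11 = -1. Stack: [-1]
LOAD_FAST a → push -10. Stack: [-1, -10]
LOAD_CONST → push 6. Stack: [-1, -10, 6]
BINARY_OP * → -10 * 6 = -60. Stack: [-1, -60]
BINARY_OP + → -1 + -60 = -61. Stack: [-61]
STORE_FAST q → q=-61. Stack: []
LOAD_FAST q → push -61. Stack: [-61]
RETURN_VALUE → return -61.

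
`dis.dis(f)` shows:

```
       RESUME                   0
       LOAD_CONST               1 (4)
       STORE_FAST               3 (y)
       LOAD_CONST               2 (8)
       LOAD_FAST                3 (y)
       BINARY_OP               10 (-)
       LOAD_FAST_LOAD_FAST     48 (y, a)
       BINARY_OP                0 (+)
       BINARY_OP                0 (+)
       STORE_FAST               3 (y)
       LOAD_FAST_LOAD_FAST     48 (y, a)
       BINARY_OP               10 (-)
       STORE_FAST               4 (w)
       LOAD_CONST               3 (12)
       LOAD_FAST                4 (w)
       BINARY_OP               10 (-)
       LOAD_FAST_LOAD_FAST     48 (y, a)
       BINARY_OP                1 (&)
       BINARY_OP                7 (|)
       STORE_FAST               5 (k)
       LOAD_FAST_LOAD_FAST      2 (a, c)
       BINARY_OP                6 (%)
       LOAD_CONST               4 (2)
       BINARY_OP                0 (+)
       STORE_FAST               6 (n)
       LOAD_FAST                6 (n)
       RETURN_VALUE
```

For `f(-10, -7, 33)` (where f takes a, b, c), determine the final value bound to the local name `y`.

-2

LOAD_CONST → push 4. Stack: [4]
STORE_FAST y → y=4. Stack: []
LOAD_CONST → push 8. Stack: [8]
LOAD_FAST y → push 4. Stack: [8, 4]
BINARY_OP - → 8 - 4 = 4. Stack: [4]
LOAD_FAST_LOAD_FAST y,a → push 4,-10. Stack: [4, 4, -10]
BINARY_OP + → 4 + -10 = -6. Stack: [4, -6]
BINARY_OP + → 4 + -6 = -2. Stack: [-2]
STORE_FAST y → y=-2. Stack: []
LOAD_FAST_LOAD_FAST y,a → push -2,-10. Stack: [-2, -10]
BINARY_OP - → -2 - -10 = 8. Stack: [8]
STORE_FAST w → w=8. Stack: []
LOAD_CONST → push 12. Stack: [12]
LOAD_FAST w → push 8. Stack: [12, 8]
BINARY_OP - → 12 - 8 = 4. Stack: [4]
LOAD_FAST_LOAD_FAST y,a → push -2,-10. Stack: [4, -2, -10]
BINARY_OP & → -2 & -10 = -10. Stack: [4, -10]
BINARY_OP | → 4 | -10 = -10. Stack: [-10]
STORE_FAST k → k=-10. Stack: []
LOAD_FAST_LOAD_FAST a,c → push -10,33. Stack: [-10, 33]
BINARY_OP % → -10 % 33 = 23. Stack: [23]
LOAD_CONST → push 2. Stack: [23, 2]
BINARY_OP + → 23 + 2 = 25. Stack: [25]
STORE_FAST n → n=25. Stack: []
LOAD_FAST n → push 25. Stack: [25]
RETURN_VALUE → return 25.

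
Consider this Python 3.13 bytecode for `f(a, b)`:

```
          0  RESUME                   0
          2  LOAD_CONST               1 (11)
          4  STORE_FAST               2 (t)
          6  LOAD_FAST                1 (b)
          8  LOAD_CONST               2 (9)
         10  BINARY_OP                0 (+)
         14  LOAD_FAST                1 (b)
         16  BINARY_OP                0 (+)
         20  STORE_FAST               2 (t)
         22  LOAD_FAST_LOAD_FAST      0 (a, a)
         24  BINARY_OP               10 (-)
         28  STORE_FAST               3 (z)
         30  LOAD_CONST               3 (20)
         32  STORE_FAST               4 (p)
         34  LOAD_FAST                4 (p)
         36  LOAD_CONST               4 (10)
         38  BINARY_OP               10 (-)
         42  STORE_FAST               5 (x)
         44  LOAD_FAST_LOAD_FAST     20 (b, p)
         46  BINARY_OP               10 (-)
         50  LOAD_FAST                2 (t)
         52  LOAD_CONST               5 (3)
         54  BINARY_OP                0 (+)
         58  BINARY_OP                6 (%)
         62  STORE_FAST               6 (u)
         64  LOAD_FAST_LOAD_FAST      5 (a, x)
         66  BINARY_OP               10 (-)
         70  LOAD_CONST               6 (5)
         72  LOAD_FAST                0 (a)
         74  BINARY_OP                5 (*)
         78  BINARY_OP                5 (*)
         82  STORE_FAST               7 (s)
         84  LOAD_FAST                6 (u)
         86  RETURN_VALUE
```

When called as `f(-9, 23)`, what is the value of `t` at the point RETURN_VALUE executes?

LOAD_CONST → push 11. Stack: [11]
STORE_FAST t → t=11. Stack: []
LOAD_FAST b → push 23. Stack: [23]
LOAD_CONST → push 9. Stack: [23, 9]
BINARY_OP + → 23 + 9 = 32. Stack: [32]
LOAD_FAST b → push 23. Stack: [32, 23]
BINARY_OP + → 32 + 23 = 55. Stack: [55]
STORE_FAST t → t=55. Stack: []
LOAD_FAST_LOAD_FAST a,a → push -9,-9. Stack: [-9, -9]
BINARY_OP - → -9 - -9 = 0. Stack: [0]
STORE_FAST z → z=0. Stack: []
LOAD_CONST → push 20. Stack: [20]
STORE_FAST p → p=20. Stack: []
LOAD_FAST p → push 20. Stack: [20]
LOAD_CONST → push 10. Stack: [20, 10]
BINARY_OP - → 20 - 10 = 10. Stack: [10]
STORE_FAST x → x=10. Stack: []
LOAD_FAST_LOAD_FAST b,p → push 23,20. Stack: [23, 20]
BINARY_OP - → 23 - 20 = 3. Stack: [3]
LOAD_FAST t → push 55. Stack: [3, 55]
LOAD_CONST → push 3. Stack: [3, 55, 3]
BINARY_OP + → 55 + 3 = 58. Stack: [3, 58]
BINARY_OP % → 3 % 58 = 3. Stack: [3]
STORE_FAST u → u=3. Stack: []
LOAD_FAST_LOAD_FAST a,x → push -9,10. Stack: [-9, 10]
BINARY_OP - → -9 - 10 = -19. Stack: [-19]
LOAD_CONST → push 5. Stack: [-19, 5]
LOAD_FAST a → push -9. Stack: [-19, 5, -9]
BINARY_OP * → 5 * -9 = -45. Stack: [-19, -45]
BINARY_OP * → -19 * -45 = 855. Stack: [855]
STORE_FAST s → s=855. Stack: []
LOAD_FAST u → push 3. Stack: [3]
RETURN_VALUE → return 3.

55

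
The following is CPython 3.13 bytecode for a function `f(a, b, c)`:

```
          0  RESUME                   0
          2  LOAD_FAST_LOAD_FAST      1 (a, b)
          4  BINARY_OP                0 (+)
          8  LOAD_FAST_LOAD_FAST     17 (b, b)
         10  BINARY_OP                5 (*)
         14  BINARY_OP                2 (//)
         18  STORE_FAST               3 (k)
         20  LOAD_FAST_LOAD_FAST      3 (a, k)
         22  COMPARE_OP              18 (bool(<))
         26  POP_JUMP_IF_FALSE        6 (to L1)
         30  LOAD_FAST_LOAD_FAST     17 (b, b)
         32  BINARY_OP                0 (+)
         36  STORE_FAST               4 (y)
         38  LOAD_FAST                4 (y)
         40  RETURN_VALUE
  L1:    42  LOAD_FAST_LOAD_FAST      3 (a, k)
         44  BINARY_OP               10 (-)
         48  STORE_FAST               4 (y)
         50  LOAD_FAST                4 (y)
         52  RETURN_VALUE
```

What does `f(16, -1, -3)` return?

1

LOAD_FAST_LOAD_FAST a,b → push 16,-1. Stack: [16, -1]
BINARY_OP + → 16 + -1 = 15. Stack: [15]
LOAD_FAST_LOAD_FAST b,b → push -1,-1. Stack: [15, -1, -1]
BINARY_OP * → -1 * -1 = 1. Stack: [15, 1]
BINARY_OP // → 15 // 1 = 15. Stack: [15]
STORE_FAST k → k=15. Stack: []
LOAD_FAST_LOAD_FAST a,k → push 16,15. Stack: [16, 15]
COMPARE_OP bool(<) → 16 vs 15 = False. Stack: [False]
POP_JUMP_IF_FALSE → pop False; jump. Stack: []
LOAD_FAST_LOAD_FAST a,k → push 16,15. Stack: [16, 15]
BINARY_OP - → 16 - 15 = 1. Stack: [1]
STORE_FAST y → y=1. Stack: []
LOAD_FAST y → push 1. Stack: [1]
RETURN_VALUE → return 1.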